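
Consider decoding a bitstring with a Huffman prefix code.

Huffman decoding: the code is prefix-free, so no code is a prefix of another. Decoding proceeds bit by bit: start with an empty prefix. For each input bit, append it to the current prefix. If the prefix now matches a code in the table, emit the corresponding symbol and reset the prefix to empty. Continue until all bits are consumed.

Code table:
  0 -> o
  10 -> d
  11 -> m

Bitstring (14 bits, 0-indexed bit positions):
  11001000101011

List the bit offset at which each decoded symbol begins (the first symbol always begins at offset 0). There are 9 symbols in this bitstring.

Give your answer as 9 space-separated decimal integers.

Bit 0: prefix='1' (no match yet)
Bit 1: prefix='11' -> emit 'm', reset
Bit 2: prefix='0' -> emit 'o', reset
Bit 3: prefix='0' -> emit 'o', reset
Bit 4: prefix='1' (no match yet)
Bit 5: prefix='10' -> emit 'd', reset
Bit 6: prefix='0' -> emit 'o', reset
Bit 7: prefix='0' -> emit 'o', reset
Bit 8: prefix='1' (no match yet)
Bit 9: prefix='10' -> emit 'd', reset
Bit 10: prefix='1' (no match yet)
Bit 11: prefix='10' -> emit 'd', reset
Bit 12: prefix='1' (no match yet)
Bit 13: prefix='11' -> emit 'm', reset

Answer: 0 2 3 4 6 7 8 10 12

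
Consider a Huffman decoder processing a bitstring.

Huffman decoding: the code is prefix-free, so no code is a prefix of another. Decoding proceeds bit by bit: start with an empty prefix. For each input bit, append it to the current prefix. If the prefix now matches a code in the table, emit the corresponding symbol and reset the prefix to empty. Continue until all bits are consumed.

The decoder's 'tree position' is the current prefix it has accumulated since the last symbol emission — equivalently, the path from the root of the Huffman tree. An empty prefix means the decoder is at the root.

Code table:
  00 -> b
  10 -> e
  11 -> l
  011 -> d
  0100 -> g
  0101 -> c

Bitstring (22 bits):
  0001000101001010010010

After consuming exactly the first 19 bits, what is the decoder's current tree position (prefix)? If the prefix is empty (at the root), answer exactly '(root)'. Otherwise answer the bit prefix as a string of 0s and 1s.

Answer: 010

Derivation:
Bit 0: prefix='0' (no match yet)
Bit 1: prefix='00' -> emit 'b', reset
Bit 2: prefix='0' (no match yet)
Bit 3: prefix='01' (no match yet)
Bit 4: prefix='010' (no match yet)
Bit 5: prefix='0100' -> emit 'g', reset
Bit 6: prefix='0' (no match yet)
Bit 7: prefix='01' (no match yet)
Bit 8: prefix='010' (no match yet)
Bit 9: prefix='0101' -> emit 'c', reset
Bit 10: prefix='0' (no match yet)
Bit 11: prefix='00' -> emit 'b', reset
Bit 12: prefix='1' (no match yet)
Bit 13: prefix='10' -> emit 'e', reset
Bit 14: prefix='1' (no match yet)
Bit 15: prefix='10' -> emit 'e', reset
Bit 16: prefix='0' (no match yet)
Bit 17: prefix='01' (no match yet)
Bit 18: prefix='010' (no match yet)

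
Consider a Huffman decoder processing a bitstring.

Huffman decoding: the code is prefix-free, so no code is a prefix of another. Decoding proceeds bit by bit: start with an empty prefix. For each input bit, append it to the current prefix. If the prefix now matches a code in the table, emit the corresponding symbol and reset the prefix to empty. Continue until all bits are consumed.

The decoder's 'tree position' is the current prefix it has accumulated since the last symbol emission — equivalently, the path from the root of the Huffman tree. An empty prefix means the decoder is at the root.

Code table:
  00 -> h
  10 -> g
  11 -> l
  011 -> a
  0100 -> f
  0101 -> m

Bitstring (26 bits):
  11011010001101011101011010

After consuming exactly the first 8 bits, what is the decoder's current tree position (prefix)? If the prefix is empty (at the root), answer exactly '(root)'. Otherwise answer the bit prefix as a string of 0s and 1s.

Bit 0: prefix='1' (no match yet)
Bit 1: prefix='11' -> emit 'l', reset
Bit 2: prefix='0' (no match yet)
Bit 3: prefix='01' (no match yet)
Bit 4: prefix='011' -> emit 'a', reset
Bit 5: prefix='0' (no match yet)
Bit 6: prefix='01' (no match yet)
Bit 7: prefix='010' (no match yet)

Answer: 010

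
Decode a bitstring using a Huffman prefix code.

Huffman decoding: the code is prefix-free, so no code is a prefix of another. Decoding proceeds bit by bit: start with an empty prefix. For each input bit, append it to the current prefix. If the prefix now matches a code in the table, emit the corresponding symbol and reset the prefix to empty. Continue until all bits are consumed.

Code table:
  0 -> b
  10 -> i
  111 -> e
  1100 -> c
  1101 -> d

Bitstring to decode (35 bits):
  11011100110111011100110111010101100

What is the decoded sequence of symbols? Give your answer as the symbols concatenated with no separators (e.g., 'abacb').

Bit 0: prefix='1' (no match yet)
Bit 1: prefix='11' (no match yet)
Bit 2: prefix='110' (no match yet)
Bit 3: prefix='1101' -> emit 'd', reset
Bit 4: prefix='1' (no match yet)
Bit 5: prefix='11' (no match yet)
Bit 6: prefix='110' (no match yet)
Bit 7: prefix='1100' -> emit 'c', reset
Bit 8: prefix='1' (no match yet)
Bit 9: prefix='11' (no match yet)
Bit 10: prefix='110' (no match yet)
Bit 11: prefix='1101' -> emit 'd', reset
Bit 12: prefix='1' (no match yet)
Bit 13: prefix='11' (no match yet)
Bit 14: prefix='110' (no match yet)
Bit 15: prefix='1101' -> emit 'd', reset
Bit 16: prefix='1' (no match yet)
Bit 17: prefix='11' (no match yet)
Bit 18: prefix='110' (no match yet)
Bit 19: prefix='1100' -> emit 'c', reset
Bit 20: prefix='1' (no match yet)
Bit 21: prefix='11' (no match yet)
Bit 22: prefix='110' (no match yet)
Bit 23: prefix='1101' -> emit 'd', reset
Bit 24: prefix='1' (no match yet)
Bit 25: prefix='11' (no match yet)
Bit 26: prefix='110' (no match yet)
Bit 27: prefix='1101' -> emit 'd', reset
Bit 28: prefix='0' -> emit 'b', reset
Bit 29: prefix='1' (no match yet)
Bit 30: prefix='10' -> emit 'i', reset
Bit 31: prefix='1' (no match yet)
Bit 32: prefix='11' (no match yet)
Bit 33: prefix='110' (no match yet)
Bit 34: prefix='1100' -> emit 'c', reset

Answer: dcddcddbic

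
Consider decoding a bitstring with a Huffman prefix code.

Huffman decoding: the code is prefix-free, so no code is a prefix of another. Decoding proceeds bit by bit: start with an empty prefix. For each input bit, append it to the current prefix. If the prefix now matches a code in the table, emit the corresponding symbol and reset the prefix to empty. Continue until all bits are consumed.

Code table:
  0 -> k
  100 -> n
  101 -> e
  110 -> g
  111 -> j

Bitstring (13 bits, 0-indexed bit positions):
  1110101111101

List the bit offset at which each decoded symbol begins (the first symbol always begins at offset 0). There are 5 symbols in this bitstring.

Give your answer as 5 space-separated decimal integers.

Answer: 0 3 4 7 10

Derivation:
Bit 0: prefix='1' (no match yet)
Bit 1: prefix='11' (no match yet)
Bit 2: prefix='111' -> emit 'j', reset
Bit 3: prefix='0' -> emit 'k', reset
Bit 4: prefix='1' (no match yet)
Bit 5: prefix='10' (no match yet)
Bit 6: prefix='101' -> emit 'e', reset
Bit 7: prefix='1' (no match yet)
Bit 8: prefix='11' (no match yet)
Bit 9: prefix='111' -> emit 'j', reset
Bit 10: prefix='1' (no match yet)
Bit 11: prefix='10' (no match yet)
Bit 12: prefix='101' -> emit 'e', reset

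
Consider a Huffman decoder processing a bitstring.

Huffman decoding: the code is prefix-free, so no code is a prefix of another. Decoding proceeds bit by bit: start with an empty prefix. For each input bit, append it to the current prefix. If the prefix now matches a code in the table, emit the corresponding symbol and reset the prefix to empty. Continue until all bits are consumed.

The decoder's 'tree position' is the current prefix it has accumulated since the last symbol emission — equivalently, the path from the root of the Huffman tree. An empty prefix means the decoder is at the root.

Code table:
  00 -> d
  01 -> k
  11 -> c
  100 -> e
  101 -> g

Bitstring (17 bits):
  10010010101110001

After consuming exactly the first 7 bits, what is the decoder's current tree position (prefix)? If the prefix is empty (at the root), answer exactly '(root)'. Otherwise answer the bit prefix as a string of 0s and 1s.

Bit 0: prefix='1' (no match yet)
Bit 1: prefix='10' (no match yet)
Bit 2: prefix='100' -> emit 'e', reset
Bit 3: prefix='1' (no match yet)
Bit 4: prefix='10' (no match yet)
Bit 5: prefix='100' -> emit 'e', reset
Bit 6: prefix='1' (no match yet)

Answer: 1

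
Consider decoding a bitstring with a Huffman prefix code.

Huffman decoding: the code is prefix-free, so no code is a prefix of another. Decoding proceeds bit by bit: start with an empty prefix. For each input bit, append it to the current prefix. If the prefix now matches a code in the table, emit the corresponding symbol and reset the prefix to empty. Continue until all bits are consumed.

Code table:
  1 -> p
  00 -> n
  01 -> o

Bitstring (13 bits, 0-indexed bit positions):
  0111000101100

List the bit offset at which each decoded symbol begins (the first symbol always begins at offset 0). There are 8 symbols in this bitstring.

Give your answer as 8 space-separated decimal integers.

Answer: 0 2 3 4 6 8 10 11

Derivation:
Bit 0: prefix='0' (no match yet)
Bit 1: prefix='01' -> emit 'o', reset
Bit 2: prefix='1' -> emit 'p', reset
Bit 3: prefix='1' -> emit 'p', reset
Bit 4: prefix='0' (no match yet)
Bit 5: prefix='00' -> emit 'n', reset
Bit 6: prefix='0' (no match yet)
Bit 7: prefix='01' -> emit 'o', reset
Bit 8: prefix='0' (no match yet)
Bit 9: prefix='01' -> emit 'o', reset
Bit 10: prefix='1' -> emit 'p', reset
Bit 11: prefix='0' (no match yet)
Bit 12: prefix='00' -> emit 'n', reset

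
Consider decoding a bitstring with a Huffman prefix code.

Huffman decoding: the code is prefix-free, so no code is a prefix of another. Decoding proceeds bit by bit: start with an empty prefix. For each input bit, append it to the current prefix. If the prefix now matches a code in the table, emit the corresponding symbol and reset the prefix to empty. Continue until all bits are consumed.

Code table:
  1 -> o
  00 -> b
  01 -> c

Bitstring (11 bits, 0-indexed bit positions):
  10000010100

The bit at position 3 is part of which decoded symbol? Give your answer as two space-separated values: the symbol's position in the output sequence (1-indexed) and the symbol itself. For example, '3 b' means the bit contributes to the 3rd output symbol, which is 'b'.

Answer: 3 b

Derivation:
Bit 0: prefix='1' -> emit 'o', reset
Bit 1: prefix='0' (no match yet)
Bit 2: prefix='00' -> emit 'b', reset
Bit 3: prefix='0' (no match yet)
Bit 4: prefix='00' -> emit 'b', reset
Bit 5: prefix='0' (no match yet)
Bit 6: prefix='01' -> emit 'c', reset
Bit 7: prefix='0' (no match yet)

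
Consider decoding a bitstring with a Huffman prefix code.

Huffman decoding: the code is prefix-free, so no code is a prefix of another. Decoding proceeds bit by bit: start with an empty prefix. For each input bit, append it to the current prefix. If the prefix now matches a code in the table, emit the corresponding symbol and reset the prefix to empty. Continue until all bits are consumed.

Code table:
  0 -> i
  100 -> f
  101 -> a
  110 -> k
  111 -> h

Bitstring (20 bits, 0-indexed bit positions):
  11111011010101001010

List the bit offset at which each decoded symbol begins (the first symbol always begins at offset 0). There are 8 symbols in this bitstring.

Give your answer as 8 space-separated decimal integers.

Answer: 0 3 6 9 12 13 16 19

Derivation:
Bit 0: prefix='1' (no match yet)
Bit 1: prefix='11' (no match yet)
Bit 2: prefix='111' -> emit 'h', reset
Bit 3: prefix='1' (no match yet)
Bit 4: prefix='11' (no match yet)
Bit 5: prefix='110' -> emit 'k', reset
Bit 6: prefix='1' (no match yet)
Bit 7: prefix='11' (no match yet)
Bit 8: prefix='110' -> emit 'k', reset
Bit 9: prefix='1' (no match yet)
Bit 10: prefix='10' (no match yet)
Bit 11: prefix='101' -> emit 'a', reset
Bit 12: prefix='0' -> emit 'i', reset
Bit 13: prefix='1' (no match yet)
Bit 14: prefix='10' (no match yet)
Bit 15: prefix='100' -> emit 'f', reset
Bit 16: prefix='1' (no match yet)
Bit 17: prefix='10' (no match yet)
Bit 18: prefix='101' -> emit 'a', reset
Bit 19: prefix='0' -> emit 'i', reset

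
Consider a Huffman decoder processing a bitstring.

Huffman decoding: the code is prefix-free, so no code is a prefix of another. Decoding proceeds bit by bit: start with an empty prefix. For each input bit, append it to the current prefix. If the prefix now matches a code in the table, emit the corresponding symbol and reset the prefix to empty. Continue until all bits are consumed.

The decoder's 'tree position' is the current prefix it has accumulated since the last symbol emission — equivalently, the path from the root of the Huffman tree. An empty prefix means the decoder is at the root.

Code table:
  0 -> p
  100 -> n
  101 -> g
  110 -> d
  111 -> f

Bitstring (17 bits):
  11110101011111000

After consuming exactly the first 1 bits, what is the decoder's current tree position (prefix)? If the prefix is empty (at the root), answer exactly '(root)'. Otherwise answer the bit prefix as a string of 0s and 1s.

Answer: 1

Derivation:
Bit 0: prefix='1' (no match yet)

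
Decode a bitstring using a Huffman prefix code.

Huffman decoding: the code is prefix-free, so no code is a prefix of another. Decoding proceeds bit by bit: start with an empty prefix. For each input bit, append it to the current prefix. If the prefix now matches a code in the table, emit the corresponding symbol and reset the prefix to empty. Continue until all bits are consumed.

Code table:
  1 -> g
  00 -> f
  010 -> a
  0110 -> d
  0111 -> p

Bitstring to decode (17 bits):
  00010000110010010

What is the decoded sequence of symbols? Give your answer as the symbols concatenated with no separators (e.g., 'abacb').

Bit 0: prefix='0' (no match yet)
Bit 1: prefix='00' -> emit 'f', reset
Bit 2: prefix='0' (no match yet)
Bit 3: prefix='01' (no match yet)
Bit 4: prefix='010' -> emit 'a', reset
Bit 5: prefix='0' (no match yet)
Bit 6: prefix='00' -> emit 'f', reset
Bit 7: prefix='0' (no match yet)
Bit 8: prefix='01' (no match yet)
Bit 9: prefix='011' (no match yet)
Bit 10: prefix='0110' -> emit 'd', reset
Bit 11: prefix='0' (no match yet)
Bit 12: prefix='01' (no match yet)
Bit 13: prefix='010' -> emit 'a', reset
Bit 14: prefix='0' (no match yet)
Bit 15: prefix='01' (no match yet)
Bit 16: prefix='010' -> emit 'a', reset

Answer: fafdaa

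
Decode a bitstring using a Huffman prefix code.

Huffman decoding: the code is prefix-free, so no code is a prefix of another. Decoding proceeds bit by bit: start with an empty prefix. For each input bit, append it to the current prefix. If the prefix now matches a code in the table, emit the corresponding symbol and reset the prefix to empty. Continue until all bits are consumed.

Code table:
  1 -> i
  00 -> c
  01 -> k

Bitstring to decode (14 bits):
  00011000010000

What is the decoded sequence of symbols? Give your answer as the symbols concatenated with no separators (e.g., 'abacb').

Answer: ckiccicc

Derivation:
Bit 0: prefix='0' (no match yet)
Bit 1: prefix='00' -> emit 'c', reset
Bit 2: prefix='0' (no match yet)
Bit 3: prefix='01' -> emit 'k', reset
Bit 4: prefix='1' -> emit 'i', reset
Bit 5: prefix='0' (no match yet)
Bit 6: prefix='00' -> emit 'c', reset
Bit 7: prefix='0' (no match yet)
Bit 8: prefix='00' -> emit 'c', reset
Bit 9: prefix='1' -> emit 'i', reset
Bit 10: prefix='0' (no match yet)
Bit 11: prefix='00' -> emit 'c', reset
Bit 12: prefix='0' (no match yet)
Bit 13: prefix='00' -> emit 'c', reset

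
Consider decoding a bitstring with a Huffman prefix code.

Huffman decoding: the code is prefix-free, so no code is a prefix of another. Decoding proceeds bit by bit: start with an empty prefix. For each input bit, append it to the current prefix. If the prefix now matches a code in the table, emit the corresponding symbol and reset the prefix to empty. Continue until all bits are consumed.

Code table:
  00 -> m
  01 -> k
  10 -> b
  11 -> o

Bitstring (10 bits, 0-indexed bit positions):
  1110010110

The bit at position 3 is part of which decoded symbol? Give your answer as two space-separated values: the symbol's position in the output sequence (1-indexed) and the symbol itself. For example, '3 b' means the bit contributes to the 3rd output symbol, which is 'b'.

Answer: 2 b

Derivation:
Bit 0: prefix='1' (no match yet)
Bit 1: prefix='11' -> emit 'o', reset
Bit 2: prefix='1' (no match yet)
Bit 3: prefix='10' -> emit 'b', reset
Bit 4: prefix='0' (no match yet)
Bit 5: prefix='01' -> emit 'k', reset
Bit 6: prefix='0' (no match yet)
Bit 7: prefix='01' -> emit 'k', reset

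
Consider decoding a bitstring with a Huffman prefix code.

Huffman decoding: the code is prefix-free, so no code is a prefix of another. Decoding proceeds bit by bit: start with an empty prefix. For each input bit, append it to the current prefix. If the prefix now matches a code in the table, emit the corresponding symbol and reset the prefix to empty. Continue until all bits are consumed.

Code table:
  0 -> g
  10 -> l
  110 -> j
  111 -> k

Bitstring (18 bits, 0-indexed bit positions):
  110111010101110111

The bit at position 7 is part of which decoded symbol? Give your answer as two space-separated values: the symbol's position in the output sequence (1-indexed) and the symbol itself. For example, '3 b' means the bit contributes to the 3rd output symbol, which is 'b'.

Bit 0: prefix='1' (no match yet)
Bit 1: prefix='11' (no match yet)
Bit 2: prefix='110' -> emit 'j', reset
Bit 3: prefix='1' (no match yet)
Bit 4: prefix='11' (no match yet)
Bit 5: prefix='111' -> emit 'k', reset
Bit 6: prefix='0' -> emit 'g', reset
Bit 7: prefix='1' (no match yet)
Bit 8: prefix='10' -> emit 'l', reset
Bit 9: prefix='1' (no match yet)
Bit 10: prefix='10' -> emit 'l', reset
Bit 11: prefix='1' (no match yet)

Answer: 4 l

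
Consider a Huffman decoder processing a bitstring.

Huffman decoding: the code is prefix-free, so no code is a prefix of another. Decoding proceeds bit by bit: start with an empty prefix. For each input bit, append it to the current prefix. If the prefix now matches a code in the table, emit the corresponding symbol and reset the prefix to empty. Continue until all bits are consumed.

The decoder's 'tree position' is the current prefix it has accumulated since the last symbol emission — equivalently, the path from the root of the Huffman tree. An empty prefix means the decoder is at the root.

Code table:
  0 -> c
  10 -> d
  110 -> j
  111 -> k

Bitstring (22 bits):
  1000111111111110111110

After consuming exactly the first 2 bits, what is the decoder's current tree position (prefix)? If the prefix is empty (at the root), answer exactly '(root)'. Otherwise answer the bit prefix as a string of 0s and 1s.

Bit 0: prefix='1' (no match yet)
Bit 1: prefix='10' -> emit 'd', reset

Answer: (root)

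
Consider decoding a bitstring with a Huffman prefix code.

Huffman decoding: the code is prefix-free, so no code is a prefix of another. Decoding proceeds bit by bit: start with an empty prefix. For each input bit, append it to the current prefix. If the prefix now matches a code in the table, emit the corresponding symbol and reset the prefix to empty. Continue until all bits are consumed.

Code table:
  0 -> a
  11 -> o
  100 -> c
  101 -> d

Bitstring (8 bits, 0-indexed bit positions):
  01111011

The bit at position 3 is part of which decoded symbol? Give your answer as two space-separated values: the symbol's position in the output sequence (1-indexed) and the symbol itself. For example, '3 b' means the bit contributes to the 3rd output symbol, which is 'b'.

Bit 0: prefix='0' -> emit 'a', reset
Bit 1: prefix='1' (no match yet)
Bit 2: prefix='11' -> emit 'o', reset
Bit 3: prefix='1' (no match yet)
Bit 4: prefix='11' -> emit 'o', reset
Bit 5: prefix='0' -> emit 'a', reset
Bit 6: prefix='1' (no match yet)
Bit 7: prefix='11' -> emit 'o', reset

Answer: 3 o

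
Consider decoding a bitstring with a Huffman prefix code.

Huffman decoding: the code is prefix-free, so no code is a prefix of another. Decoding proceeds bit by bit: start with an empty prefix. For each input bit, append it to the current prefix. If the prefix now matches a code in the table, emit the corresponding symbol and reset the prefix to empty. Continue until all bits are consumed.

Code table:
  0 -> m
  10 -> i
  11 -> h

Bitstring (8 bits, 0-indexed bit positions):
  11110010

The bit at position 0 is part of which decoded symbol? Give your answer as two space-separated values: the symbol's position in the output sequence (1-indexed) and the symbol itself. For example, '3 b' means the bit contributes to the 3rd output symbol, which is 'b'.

Answer: 1 h

Derivation:
Bit 0: prefix='1' (no match yet)
Bit 1: prefix='11' -> emit 'h', reset
Bit 2: prefix='1' (no match yet)
Bit 3: prefix='11' -> emit 'h', reset
Bit 4: prefix='0' -> emit 'm', reset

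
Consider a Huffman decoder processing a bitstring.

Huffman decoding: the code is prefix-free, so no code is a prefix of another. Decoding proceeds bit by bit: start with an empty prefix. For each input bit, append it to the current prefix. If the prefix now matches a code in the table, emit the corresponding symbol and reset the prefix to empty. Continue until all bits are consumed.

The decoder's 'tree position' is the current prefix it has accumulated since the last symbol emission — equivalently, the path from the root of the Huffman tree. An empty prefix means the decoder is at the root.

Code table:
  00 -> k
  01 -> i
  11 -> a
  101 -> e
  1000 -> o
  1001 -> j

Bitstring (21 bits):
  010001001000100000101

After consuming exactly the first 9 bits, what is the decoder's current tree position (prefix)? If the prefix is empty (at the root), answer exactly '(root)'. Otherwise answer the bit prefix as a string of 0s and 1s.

Bit 0: prefix='0' (no match yet)
Bit 1: prefix='01' -> emit 'i', reset
Bit 2: prefix='0' (no match yet)
Bit 3: prefix='00' -> emit 'k', reset
Bit 4: prefix='0' (no match yet)
Bit 5: prefix='01' -> emit 'i', reset
Bit 6: prefix='0' (no match yet)
Bit 7: prefix='00' -> emit 'k', reset
Bit 8: prefix='1' (no match yet)

Answer: 1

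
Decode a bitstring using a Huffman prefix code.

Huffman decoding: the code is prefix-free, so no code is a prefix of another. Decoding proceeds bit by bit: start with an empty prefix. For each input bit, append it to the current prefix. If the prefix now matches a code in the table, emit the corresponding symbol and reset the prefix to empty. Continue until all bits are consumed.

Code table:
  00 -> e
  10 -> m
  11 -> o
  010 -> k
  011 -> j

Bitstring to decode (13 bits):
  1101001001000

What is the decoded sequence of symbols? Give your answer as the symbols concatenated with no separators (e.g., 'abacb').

Bit 0: prefix='1' (no match yet)
Bit 1: prefix='11' -> emit 'o', reset
Bit 2: prefix='0' (no match yet)
Bit 3: prefix='01' (no match yet)
Bit 4: prefix='010' -> emit 'k', reset
Bit 5: prefix='0' (no match yet)
Bit 6: prefix='01' (no match yet)
Bit 7: prefix='010' -> emit 'k', reset
Bit 8: prefix='0' (no match yet)
Bit 9: prefix='01' (no match yet)
Bit 10: prefix='010' -> emit 'k', reset
Bit 11: prefix='0' (no match yet)
Bit 12: prefix='00' -> emit 'e', reset

Answer: okkke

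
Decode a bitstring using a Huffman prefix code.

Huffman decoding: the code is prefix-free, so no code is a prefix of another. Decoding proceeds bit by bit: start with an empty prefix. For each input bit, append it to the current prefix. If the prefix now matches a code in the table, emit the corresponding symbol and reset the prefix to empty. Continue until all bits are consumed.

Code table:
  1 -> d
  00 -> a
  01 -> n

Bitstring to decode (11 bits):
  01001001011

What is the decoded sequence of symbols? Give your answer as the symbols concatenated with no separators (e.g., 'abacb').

Answer: nadadnd

Derivation:
Bit 0: prefix='0' (no match yet)
Bit 1: prefix='01' -> emit 'n', reset
Bit 2: prefix='0' (no match yet)
Bit 3: prefix='00' -> emit 'a', reset
Bit 4: prefix='1' -> emit 'd', reset
Bit 5: prefix='0' (no match yet)
Bit 6: prefix='00' -> emit 'a', reset
Bit 7: prefix='1' -> emit 'd', reset
Bit 8: prefix='0' (no match yet)
Bit 9: prefix='01' -> emit 'n', reset
Bit 10: prefix='1' -> emit 'd', reset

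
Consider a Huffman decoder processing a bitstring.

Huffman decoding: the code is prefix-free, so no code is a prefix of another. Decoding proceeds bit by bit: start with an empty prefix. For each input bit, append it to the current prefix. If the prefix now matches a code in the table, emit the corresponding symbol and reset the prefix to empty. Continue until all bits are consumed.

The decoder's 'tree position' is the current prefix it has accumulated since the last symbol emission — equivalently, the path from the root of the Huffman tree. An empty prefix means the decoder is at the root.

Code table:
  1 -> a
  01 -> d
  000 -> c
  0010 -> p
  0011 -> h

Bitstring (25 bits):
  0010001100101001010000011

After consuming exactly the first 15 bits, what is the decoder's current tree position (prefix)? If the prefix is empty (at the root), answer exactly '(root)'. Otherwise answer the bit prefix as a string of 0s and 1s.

Answer: 00

Derivation:
Bit 0: prefix='0' (no match yet)
Bit 1: prefix='00' (no match yet)
Bit 2: prefix='001' (no match yet)
Bit 3: prefix='0010' -> emit 'p', reset
Bit 4: prefix='0' (no match yet)
Bit 5: prefix='00' (no match yet)
Bit 6: prefix='001' (no match yet)
Bit 7: prefix='0011' -> emit 'h', reset
Bit 8: prefix='0' (no match yet)
Bit 9: prefix='00' (no match yet)
Bit 10: prefix='001' (no match yet)
Bit 11: prefix='0010' -> emit 'p', reset
Bit 12: prefix='1' -> emit 'a', reset
Bit 13: prefix='0' (no match yet)
Bit 14: prefix='00' (no match yet)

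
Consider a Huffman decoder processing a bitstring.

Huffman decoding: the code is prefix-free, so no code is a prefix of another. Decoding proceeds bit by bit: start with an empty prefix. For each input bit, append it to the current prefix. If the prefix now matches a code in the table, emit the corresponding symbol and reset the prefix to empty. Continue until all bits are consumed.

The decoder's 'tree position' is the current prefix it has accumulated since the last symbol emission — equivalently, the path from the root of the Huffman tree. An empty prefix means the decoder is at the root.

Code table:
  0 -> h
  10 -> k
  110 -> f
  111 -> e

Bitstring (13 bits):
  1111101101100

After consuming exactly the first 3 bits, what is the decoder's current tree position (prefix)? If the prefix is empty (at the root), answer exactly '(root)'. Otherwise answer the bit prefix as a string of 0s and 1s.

Answer: (root)

Derivation:
Bit 0: prefix='1' (no match yet)
Bit 1: prefix='11' (no match yet)
Bit 2: prefix='111' -> emit 'e', reset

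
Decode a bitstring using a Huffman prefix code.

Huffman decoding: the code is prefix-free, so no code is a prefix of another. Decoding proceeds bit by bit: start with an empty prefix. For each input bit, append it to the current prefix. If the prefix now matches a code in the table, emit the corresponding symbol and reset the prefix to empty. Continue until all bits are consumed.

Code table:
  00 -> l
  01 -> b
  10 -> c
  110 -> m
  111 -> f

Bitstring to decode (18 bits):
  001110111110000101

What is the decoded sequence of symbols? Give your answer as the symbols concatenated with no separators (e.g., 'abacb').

Answer: lfbfclbb

Derivation:
Bit 0: prefix='0' (no match yet)
Bit 1: prefix='00' -> emit 'l', reset
Bit 2: prefix='1' (no match yet)
Bit 3: prefix='11' (no match yet)
Bit 4: prefix='111' -> emit 'f', reset
Bit 5: prefix='0' (no match yet)
Bit 6: prefix='01' -> emit 'b', reset
Bit 7: prefix='1' (no match yet)
Bit 8: prefix='11' (no match yet)
Bit 9: prefix='111' -> emit 'f', reset
Bit 10: prefix='1' (no match yet)
Bit 11: prefix='10' -> emit 'c', reset
Bit 12: prefix='0' (no match yet)
Bit 13: prefix='00' -> emit 'l', reset
Bit 14: prefix='0' (no match yet)
Bit 15: prefix='01' -> emit 'b', reset
Bit 16: prefix='0' (no match yet)
Bit 17: prefix='01' -> emit 'b', reset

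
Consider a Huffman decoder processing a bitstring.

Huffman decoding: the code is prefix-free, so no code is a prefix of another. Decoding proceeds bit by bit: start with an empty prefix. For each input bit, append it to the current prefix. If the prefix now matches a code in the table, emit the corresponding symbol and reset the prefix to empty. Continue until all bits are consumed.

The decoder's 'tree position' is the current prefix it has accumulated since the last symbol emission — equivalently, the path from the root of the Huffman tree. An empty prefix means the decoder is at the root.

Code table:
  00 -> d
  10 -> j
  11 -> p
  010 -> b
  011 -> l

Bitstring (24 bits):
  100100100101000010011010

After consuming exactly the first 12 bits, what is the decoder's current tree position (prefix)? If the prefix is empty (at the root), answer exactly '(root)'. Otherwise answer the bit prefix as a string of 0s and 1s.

Bit 0: prefix='1' (no match yet)
Bit 1: prefix='10' -> emit 'j', reset
Bit 2: prefix='0' (no match yet)
Bit 3: prefix='01' (no match yet)
Bit 4: prefix='010' -> emit 'b', reset
Bit 5: prefix='0' (no match yet)
Bit 6: prefix='01' (no match yet)
Bit 7: prefix='010' -> emit 'b', reset
Bit 8: prefix='0' (no match yet)
Bit 9: prefix='01' (no match yet)
Bit 10: prefix='010' -> emit 'b', reset
Bit 11: prefix='1' (no match yet)

Answer: 1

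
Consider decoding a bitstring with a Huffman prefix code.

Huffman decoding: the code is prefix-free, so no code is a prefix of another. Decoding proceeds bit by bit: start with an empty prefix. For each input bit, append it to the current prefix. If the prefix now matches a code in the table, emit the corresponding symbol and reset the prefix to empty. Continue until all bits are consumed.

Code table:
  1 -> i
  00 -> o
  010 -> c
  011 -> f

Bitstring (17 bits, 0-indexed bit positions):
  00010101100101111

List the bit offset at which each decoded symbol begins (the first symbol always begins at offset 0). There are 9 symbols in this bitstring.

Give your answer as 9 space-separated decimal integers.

Answer: 0 2 5 6 9 11 12 15 16

Derivation:
Bit 0: prefix='0' (no match yet)
Bit 1: prefix='00' -> emit 'o', reset
Bit 2: prefix='0' (no match yet)
Bit 3: prefix='01' (no match yet)
Bit 4: prefix='010' -> emit 'c', reset
Bit 5: prefix='1' -> emit 'i', reset
Bit 6: prefix='0' (no match yet)
Bit 7: prefix='01' (no match yet)
Bit 8: prefix='011' -> emit 'f', reset
Bit 9: prefix='0' (no match yet)
Bit 10: prefix='00' -> emit 'o', reset
Bit 11: prefix='1' -> emit 'i', reset
Bit 12: prefix='0' (no match yet)
Bit 13: prefix='01' (no match yet)
Bit 14: prefix='011' -> emit 'f', reset
Bit 15: prefix='1' -> emit 'i', reset
Bit 16: prefix='1' -> emit 'i', reset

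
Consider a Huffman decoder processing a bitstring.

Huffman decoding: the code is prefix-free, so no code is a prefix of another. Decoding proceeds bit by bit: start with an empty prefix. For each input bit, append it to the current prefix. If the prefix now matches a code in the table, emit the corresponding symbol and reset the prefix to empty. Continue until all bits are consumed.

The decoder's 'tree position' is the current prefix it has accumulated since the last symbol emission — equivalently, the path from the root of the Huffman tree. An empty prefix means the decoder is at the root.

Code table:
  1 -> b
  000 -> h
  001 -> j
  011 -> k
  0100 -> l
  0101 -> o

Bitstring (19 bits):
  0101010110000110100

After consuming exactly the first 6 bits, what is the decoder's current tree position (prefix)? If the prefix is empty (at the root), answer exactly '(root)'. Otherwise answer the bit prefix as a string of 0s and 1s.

Answer: 01

Derivation:
Bit 0: prefix='0' (no match yet)
Bit 1: prefix='01' (no match yet)
Bit 2: prefix='010' (no match yet)
Bit 3: prefix='0101' -> emit 'o', reset
Bit 4: prefix='0' (no match yet)
Bit 5: prefix='01' (no match yet)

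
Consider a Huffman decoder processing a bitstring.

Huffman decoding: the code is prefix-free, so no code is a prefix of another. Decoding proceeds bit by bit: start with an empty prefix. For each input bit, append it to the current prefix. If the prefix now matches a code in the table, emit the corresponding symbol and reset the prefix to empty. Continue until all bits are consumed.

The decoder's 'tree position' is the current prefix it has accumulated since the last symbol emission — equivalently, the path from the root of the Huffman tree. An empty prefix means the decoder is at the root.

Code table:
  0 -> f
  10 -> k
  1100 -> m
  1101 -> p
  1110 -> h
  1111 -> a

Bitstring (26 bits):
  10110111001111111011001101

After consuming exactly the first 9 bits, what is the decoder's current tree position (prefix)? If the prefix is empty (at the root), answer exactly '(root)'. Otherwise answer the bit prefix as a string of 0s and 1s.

Answer: 110

Derivation:
Bit 0: prefix='1' (no match yet)
Bit 1: prefix='10' -> emit 'k', reset
Bit 2: prefix='1' (no match yet)
Bit 3: prefix='11' (no match yet)
Bit 4: prefix='110' (no match yet)
Bit 5: prefix='1101' -> emit 'p', reset
Bit 6: prefix='1' (no match yet)
Bit 7: prefix='11' (no match yet)
Bit 8: prefix='110' (no match yet)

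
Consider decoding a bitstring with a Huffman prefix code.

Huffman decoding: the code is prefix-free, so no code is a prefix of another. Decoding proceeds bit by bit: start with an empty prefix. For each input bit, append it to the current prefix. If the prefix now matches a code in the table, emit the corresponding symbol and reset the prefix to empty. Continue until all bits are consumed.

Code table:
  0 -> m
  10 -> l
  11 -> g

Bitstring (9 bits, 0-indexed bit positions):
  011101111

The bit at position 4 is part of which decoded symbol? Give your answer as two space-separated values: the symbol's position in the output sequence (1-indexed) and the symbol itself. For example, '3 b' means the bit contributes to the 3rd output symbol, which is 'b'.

Answer: 3 l

Derivation:
Bit 0: prefix='0' -> emit 'm', reset
Bit 1: prefix='1' (no match yet)
Bit 2: prefix='11' -> emit 'g', reset
Bit 3: prefix='1' (no match yet)
Bit 4: prefix='10' -> emit 'l', reset
Bit 5: prefix='1' (no match yet)
Bit 6: prefix='11' -> emit 'g', reset
Bit 7: prefix='1' (no match yet)
Bit 8: prefix='11' -> emit 'g', reset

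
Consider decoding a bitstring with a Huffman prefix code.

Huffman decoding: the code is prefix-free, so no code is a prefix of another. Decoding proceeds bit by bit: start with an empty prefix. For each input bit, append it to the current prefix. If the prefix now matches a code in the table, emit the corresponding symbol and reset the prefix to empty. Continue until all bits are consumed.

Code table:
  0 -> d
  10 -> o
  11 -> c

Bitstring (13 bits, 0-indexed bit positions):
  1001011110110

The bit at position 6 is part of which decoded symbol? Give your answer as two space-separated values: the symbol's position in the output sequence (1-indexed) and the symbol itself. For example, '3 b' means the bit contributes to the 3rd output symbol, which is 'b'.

Answer: 4 c

Derivation:
Bit 0: prefix='1' (no match yet)
Bit 1: prefix='10' -> emit 'o', reset
Bit 2: prefix='0' -> emit 'd', reset
Bit 3: prefix='1' (no match yet)
Bit 4: prefix='10' -> emit 'o', reset
Bit 5: prefix='1' (no match yet)
Bit 6: prefix='11' -> emit 'c', reset
Bit 7: prefix='1' (no match yet)
Bit 8: prefix='11' -> emit 'c', reset
Bit 9: prefix='0' -> emit 'd', reset
Bit 10: prefix='1' (no match yet)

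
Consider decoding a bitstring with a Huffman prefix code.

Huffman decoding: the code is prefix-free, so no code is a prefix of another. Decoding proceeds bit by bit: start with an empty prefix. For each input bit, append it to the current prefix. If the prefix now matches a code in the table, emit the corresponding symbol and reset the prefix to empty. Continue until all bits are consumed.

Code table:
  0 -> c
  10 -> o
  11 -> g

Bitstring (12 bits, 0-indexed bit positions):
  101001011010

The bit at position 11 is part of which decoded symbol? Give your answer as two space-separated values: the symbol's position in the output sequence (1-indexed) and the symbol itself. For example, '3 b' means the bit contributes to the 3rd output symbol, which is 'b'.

Bit 0: prefix='1' (no match yet)
Bit 1: prefix='10' -> emit 'o', reset
Bit 2: prefix='1' (no match yet)
Bit 3: prefix='10' -> emit 'o', reset
Bit 4: prefix='0' -> emit 'c', reset
Bit 5: prefix='1' (no match yet)
Bit 6: prefix='10' -> emit 'o', reset
Bit 7: prefix='1' (no match yet)
Bit 8: prefix='11' -> emit 'g', reset
Bit 9: prefix='0' -> emit 'c', reset
Bit 10: prefix='1' (no match yet)
Bit 11: prefix='10' -> emit 'o', reset

Answer: 7 o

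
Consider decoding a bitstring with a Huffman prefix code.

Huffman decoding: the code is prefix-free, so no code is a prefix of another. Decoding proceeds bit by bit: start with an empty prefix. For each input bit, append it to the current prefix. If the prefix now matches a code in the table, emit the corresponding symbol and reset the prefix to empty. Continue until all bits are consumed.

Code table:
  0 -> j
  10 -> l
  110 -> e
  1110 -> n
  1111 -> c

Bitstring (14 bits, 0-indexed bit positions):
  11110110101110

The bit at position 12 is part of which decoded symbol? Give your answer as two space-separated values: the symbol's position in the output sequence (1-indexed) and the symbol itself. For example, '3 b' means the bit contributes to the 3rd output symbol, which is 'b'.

Bit 0: prefix='1' (no match yet)
Bit 1: prefix='11' (no match yet)
Bit 2: prefix='111' (no match yet)
Bit 3: prefix='1111' -> emit 'c', reset
Bit 4: prefix='0' -> emit 'j', reset
Bit 5: prefix='1' (no match yet)
Bit 6: prefix='11' (no match yet)
Bit 7: prefix='110' -> emit 'e', reset
Bit 8: prefix='1' (no match yet)
Bit 9: prefix='10' -> emit 'l', reset
Bit 10: prefix='1' (no match yet)
Bit 11: prefix='11' (no match yet)
Bit 12: prefix='111' (no match yet)
Bit 13: prefix='1110' -> emit 'n', reset

Answer: 5 n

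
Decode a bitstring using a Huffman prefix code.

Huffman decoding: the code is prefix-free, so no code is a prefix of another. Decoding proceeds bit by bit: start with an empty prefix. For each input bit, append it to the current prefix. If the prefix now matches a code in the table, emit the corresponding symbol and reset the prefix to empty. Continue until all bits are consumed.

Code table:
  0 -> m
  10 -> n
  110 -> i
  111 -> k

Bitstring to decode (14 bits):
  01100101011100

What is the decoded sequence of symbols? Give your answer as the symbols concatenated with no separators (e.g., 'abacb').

Bit 0: prefix='0' -> emit 'm', reset
Bit 1: prefix='1' (no match yet)
Bit 2: prefix='11' (no match yet)
Bit 3: prefix='110' -> emit 'i', reset
Bit 4: prefix='0' -> emit 'm', reset
Bit 5: prefix='1' (no match yet)
Bit 6: prefix='10' -> emit 'n', reset
Bit 7: prefix='1' (no match yet)
Bit 8: prefix='10' -> emit 'n', reset
Bit 9: prefix='1' (no match yet)
Bit 10: prefix='11' (no match yet)
Bit 11: prefix='111' -> emit 'k', reset
Bit 12: prefix='0' -> emit 'm', reset
Bit 13: prefix='0' -> emit 'm', reset

Answer: mimnnkmm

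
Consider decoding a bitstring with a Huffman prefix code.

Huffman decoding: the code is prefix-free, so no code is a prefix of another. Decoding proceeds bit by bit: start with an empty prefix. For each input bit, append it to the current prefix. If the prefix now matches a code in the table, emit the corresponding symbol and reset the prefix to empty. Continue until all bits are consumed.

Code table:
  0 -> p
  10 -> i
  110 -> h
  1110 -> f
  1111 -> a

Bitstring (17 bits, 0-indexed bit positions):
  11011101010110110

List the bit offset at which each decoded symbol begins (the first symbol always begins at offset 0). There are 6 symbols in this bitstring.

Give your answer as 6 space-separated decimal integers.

Bit 0: prefix='1' (no match yet)
Bit 1: prefix='11' (no match yet)
Bit 2: prefix='110' -> emit 'h', reset
Bit 3: prefix='1' (no match yet)
Bit 4: prefix='11' (no match yet)
Bit 5: prefix='111' (no match yet)
Bit 6: prefix='1110' -> emit 'f', reset
Bit 7: prefix='1' (no match yet)
Bit 8: prefix='10' -> emit 'i', reset
Bit 9: prefix='1' (no match yet)
Bit 10: prefix='10' -> emit 'i', reset
Bit 11: prefix='1' (no match yet)
Bit 12: prefix='11' (no match yet)
Bit 13: prefix='110' -> emit 'h', reset
Bit 14: prefix='1' (no match yet)
Bit 15: prefix='11' (no match yet)
Bit 16: prefix='110' -> emit 'h', reset

Answer: 0 3 7 9 11 14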